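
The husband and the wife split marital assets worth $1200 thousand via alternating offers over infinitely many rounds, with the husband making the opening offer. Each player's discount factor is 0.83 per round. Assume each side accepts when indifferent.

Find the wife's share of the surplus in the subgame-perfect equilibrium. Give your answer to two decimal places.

544.26

Let x be the husband's share when the husband proposes and y be the wife's share when the wife proposes.
The wife accepts iff offered ≥ 0.83·y, so x = 1200 − 0.83y. Symmetrically y = 1200 − 0.83x.
Substituting: x = 1200 − 0.83(1200 − 0.83x), giving x(1 − 0.83·0.83) = 1200(1 − 0.83).
So x = 1200 × 0.17 / 0.3111 ≈ 655.7377, and the wife receives 1200 − x ≈ 544.2623.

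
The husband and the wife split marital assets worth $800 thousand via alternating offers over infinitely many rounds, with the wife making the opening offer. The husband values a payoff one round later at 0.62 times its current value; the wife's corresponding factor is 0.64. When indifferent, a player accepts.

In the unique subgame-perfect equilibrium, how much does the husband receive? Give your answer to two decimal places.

296.02

Let x be the wife's share when the wife proposes and y be the husband's share when the husband proposes.
The husband accepts iff offered ≥ 0.62·y, so x = 800 − 0.62y. Symmetrically y = 800 − 0.64x.
Substituting: x = 800 − 0.62(800 − 0.64x), giving x(1 − 0.64·0.62) = 800(1 − 0.62).
So x = 800 × 0.38 / 0.6032 ≈ 503.9788, and the husband receives 800 − x ≈ 296.0212.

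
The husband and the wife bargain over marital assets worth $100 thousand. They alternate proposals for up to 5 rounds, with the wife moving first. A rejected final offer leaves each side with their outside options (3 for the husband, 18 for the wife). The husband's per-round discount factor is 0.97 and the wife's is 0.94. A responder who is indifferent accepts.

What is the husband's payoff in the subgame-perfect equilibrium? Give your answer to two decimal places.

Solve by backward induction from round 5.
Round 5 (the wife proposes): the husband gets 3 if talks fail, so the wife offers 3 and keeps 97.
Round 4 (the husband proposes): the wife can get 97 next round, worth 0.94 × 97 = 91.18 now; the husband offers that and keeps 8.82.
Round 3 (the wife proposes): the husband can get 8.82 next round, worth 0.97 × 8.82 = 8.5554 now, so the wife offers 8.5554, keeping 91.4446.
Round 2 (the husband proposes): the wife can get 91.4446 next round, worth 0.94 × 91.4446 = 85.957924 now. The husband offers 85.957924 and keeps 100 − 85.957924 = 14.042076.
Round 1 (the wife proposes): the husband can get 14.042076 next round, worth 0.97 × 14.042076 = 13.62081372 now; the wife offers that and keeps 86.37918628.

13.62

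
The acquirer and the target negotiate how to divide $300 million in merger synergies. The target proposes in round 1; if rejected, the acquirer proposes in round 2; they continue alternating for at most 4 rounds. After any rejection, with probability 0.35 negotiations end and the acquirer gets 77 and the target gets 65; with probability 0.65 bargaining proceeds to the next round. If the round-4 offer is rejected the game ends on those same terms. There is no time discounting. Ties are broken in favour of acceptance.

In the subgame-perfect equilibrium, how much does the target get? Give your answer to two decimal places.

143.66

Round 4 (the acquirer proposes): the target gets 65 if talks fail, so the acquirer offers 65 and keeps 235.
Round 3 (the target proposes): rejecting gives the acquirer an expected 0.65 × 235 + 0.35 × 77 = 179.7, so the target offers 179.7, keeping 120.3.
Round 2 (the acquirer proposes): rejecting gives the target an expected 0.65 × 120.3 + 0.35 × 65 = 100.945. The acquirer offers 100.945 and keeps 300 − 100.945 = 199.055.
Round 1 (the target proposes): rejecting gives the acquirer an expected 0.65 × 199.055 + 0.35 × 77 = 156.33575; the target offers that and keeps 143.66425.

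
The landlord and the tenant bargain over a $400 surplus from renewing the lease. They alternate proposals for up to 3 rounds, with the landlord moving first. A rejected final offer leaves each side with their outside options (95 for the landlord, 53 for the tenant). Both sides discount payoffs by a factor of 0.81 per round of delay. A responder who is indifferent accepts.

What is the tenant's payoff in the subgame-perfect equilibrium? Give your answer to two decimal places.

96.33

Round 3 (the landlord proposes): the tenant gets 53 if talks fail, so the landlord offers 53 and keeps 347.
Round 2 (the tenant proposes): the landlord can get 347 next round, worth 0.81 × 347 = 281.07 now. The tenant offers 281.07 and keeps 400 − 281.07 = 118.93.
Round 1 (the landlord proposes): the tenant can get 118.93 next round, worth 0.81 × 118.93 = 96.3333 now; the landlord offers that and keeps 303.6667.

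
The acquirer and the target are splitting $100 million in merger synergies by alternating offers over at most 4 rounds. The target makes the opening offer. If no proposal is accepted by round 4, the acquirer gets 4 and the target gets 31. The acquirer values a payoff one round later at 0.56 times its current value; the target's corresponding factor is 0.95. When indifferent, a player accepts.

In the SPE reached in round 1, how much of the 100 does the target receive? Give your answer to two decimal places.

Round 4 (the acquirer proposes): the target gets 31 if talks fail, so the acquirer offers 31 and keeps 69.
Round 3 (the target proposes): the acquirer can get 69 next round, worth 0.56 × 69 = 38.64 now; the target offers that and keeps 61.36.
Round 2 (the acquirer proposes): the target can get 61.36 next round, worth 0.95 × 61.36 = 58.292 now; the acquirer offers that and keeps 41.708.
Round 1 (the target proposes): the acquirer can get 41.708 next round, worth 0.56 × 41.708 = 23.35648 now; the target offers that and keeps 76.64352.

76.64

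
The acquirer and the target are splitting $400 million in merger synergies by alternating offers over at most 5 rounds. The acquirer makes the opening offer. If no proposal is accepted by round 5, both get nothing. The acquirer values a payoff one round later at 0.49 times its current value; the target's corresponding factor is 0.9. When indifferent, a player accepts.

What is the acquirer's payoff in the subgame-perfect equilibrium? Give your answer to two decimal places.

Work backward from the last round.
Round 5 (the acquirer proposes): the target will accept anything ≥ 0, so the acquirer offers 0 and keeps 400.
Round 4 (the target proposes): the acquirer can get 400 next round, worth 0.49 × 400 = 196 now, so the target offers 196, keeping 204.
Round 3 (the acquirer proposes): the target can get 204 next round, worth 0.9 × 204 = 183.6 now; the acquirer offers that and keeps 216.4.
Round 2 (the target proposes): the acquirer can get 216.4 next round, worth 0.49 × 216.4 = 106.036 now. The target offers 106.036 and keeps 400 − 106.036 = 293.964.
Round 1 (the acquirer proposes): the target can get 293.964 next round, worth 0.9 × 293.964 = 264.5676 now; the acquirer offers that and keeps 135.4324.

135.43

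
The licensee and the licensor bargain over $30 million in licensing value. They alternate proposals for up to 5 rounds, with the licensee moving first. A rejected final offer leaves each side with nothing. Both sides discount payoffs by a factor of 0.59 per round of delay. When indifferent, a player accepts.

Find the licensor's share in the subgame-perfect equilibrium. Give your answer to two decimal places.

Round 5 (the licensee proposes): rejection yields 0 for the licensor; the licensee offers 0 and keeps 30.
Round 4 (the licensor proposes): the licensee can get 30 next round, worth 0.59 × 30 = 17.7 now; the licensor offers that and keeps 12.3.
Round 3 (the licensee proposes): the licensor can get 12.3 next round, worth 0.59 × 12.3 = 7.257 now, so the licensee offers 7.257, keeping 22.743.
Round 2 (the licensor proposes): the licensee can get 22.743 next round, worth 0.59 × 22.743 = 13.41837 now; the licensor offers that and keeps 16.58163.
Round 1 (the licensee proposes): the licensor can get 16.58163 next round, worth 0.59 × 16.58163 = 9.7831617 now; the licensee offers that and keeps 20.2168383.

9.78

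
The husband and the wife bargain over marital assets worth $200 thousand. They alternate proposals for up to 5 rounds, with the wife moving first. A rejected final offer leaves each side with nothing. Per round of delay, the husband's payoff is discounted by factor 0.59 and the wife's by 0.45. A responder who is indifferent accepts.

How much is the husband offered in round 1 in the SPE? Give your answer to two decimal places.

Round 5 (the wife proposes): the husband will accept anything ≥ 0, so the wife offers 0 and keeps 200.
Round 4 (the husband proposes): the wife can get 200 next round, worth 0.45 × 200 = 90 now. The husband offers 90 and keeps 200 − 90 = 110.
Round 3 (the wife proposes): the husband can get 110 next round, worth 0.59 × 110 = 64.9 now. The wife offers 64.9 and keeps 200 − 64.9 = 135.1.
Round 2 (the husband proposes): the wife can get 135.1 next round, worth 0.45 × 135.1 = 60.795 now. The husband offers 60.795 and keeps 200 − 60.795 = 139.205.
Round 1 (the wife proposes): the husband can get 139.205 next round, worth 0.59 × 139.205 = 82.13095 now. The wife offers 82.13095 and keeps 200 − 82.13095 = 117.86905.

82.13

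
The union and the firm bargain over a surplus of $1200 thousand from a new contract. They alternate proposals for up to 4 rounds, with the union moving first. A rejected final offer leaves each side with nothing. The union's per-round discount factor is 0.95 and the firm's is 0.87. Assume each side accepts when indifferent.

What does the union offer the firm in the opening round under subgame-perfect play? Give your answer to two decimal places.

Round 4 (the firm proposes): the union will accept anything ≥ 0, so the firm offers 0 and keeps 1200.
Round 3 (the union proposes): the firm can get 1200 next round, worth 0.87 × 1200 = 1044 now; the union offers that and keeps 156.
Round 2 (the firm proposes): the union can get 156 next round, worth 0.95 × 156 = 148.2 now; the firm offers that and keeps 1051.8.
Round 1 (the union proposes): the firm can get 1051.8 next round, worth 0.87 × 1051.8 = 915.066 now. The union offers 915.066 and keeps 1200 − 915.066 = 284.934.

915.07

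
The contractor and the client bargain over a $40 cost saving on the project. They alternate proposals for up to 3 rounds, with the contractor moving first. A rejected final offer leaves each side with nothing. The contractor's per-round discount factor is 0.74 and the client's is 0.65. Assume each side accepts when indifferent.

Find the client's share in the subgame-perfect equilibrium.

6.76

Round 3 (the contractor proposes): the client will accept anything ≥ 0, so the contractor offers 0 and keeps 40.
Round 2 (the client proposes): the contractor can get 40 next round, worth 0.74 × 40 = 29.6 now, so the client offers 29.6, keeping 10.4.
Round 1 (the contractor proposes): the client can get 10.4 next round, worth 0.65 × 10.4 = 6.76 now, so the contractor offers 6.76, keeping 33.24.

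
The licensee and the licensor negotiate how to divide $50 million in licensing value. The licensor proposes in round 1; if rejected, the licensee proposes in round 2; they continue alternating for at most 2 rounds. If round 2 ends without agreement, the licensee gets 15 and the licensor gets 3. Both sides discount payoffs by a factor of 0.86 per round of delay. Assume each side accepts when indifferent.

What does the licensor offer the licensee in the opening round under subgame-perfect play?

Round 2 (the licensee proposes): the licensor gets 3 if talks fail, so the licensee offers 3 and keeps 47.
Round 1 (the licensor proposes): the licensee can get 47 next round, worth 0.86 × 47 = 40.42 now, so the licensor offers 40.42, keeping 9.58.

40.42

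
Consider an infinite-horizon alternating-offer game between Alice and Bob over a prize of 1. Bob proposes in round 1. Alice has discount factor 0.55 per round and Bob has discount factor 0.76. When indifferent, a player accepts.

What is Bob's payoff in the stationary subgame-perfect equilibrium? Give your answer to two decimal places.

Let x be Bob's share when Bob proposes and y be Alice's share when Alice proposes.
Alice accepts iff offered ≥ 0.55·y, so x = 1 − 0.55y. Symmetrically y = 1 − 0.76x.
Substituting: x = 1 − 0.55(1 − 0.76x), giving x(1 − 0.76·0.55) = 1(1 − 0.55).
So x = 1 × 0.45 / 0.582 ≈ 0.7732, and Alice receives 1 − x ≈ 0.2268.

0.77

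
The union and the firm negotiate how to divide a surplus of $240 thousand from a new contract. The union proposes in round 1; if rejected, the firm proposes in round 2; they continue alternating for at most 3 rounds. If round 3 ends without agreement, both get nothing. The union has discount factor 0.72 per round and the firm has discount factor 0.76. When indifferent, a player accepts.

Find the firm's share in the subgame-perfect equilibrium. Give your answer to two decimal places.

51.07

Round 3 (the union proposes): the firm will accept anything ≥ 0, so the union offers 0 and keeps 240.
Round 2 (the firm proposes): the union can get 240 next round, worth 0.72 × 240 = 172.8 now. The firm offers 172.8 and keeps 240 − 172.8 = 67.2.
Round 1 (the union proposes): the firm can get 67.2 next round, worth 0.76 × 67.2 = 51.072 now, so the union offers 51.072, keeping 188.928.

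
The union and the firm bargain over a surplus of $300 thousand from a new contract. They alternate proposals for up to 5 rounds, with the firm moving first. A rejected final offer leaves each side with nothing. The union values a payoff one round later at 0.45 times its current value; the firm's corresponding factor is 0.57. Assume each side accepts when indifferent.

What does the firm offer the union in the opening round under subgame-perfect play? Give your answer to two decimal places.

By backward induction:
Round 5 (the firm proposes): the union will accept anything ≥ 0, so the firm offers 0 and keeps 300.
Round 4 (the union proposes): the firm can get 300 next round, worth 0.57 × 300 = 171 now, so the union offers 171, keeping 129.
Round 3 (the firm proposes): the union can get 129 next round, worth 0.45 × 129 = 58.05 now. The firm offers 58.05 and keeps 300 − 58.05 = 241.95.
Round 2 (the union proposes): the firm can get 241.95 next round, worth 0.57 × 241.95 = 137.9115 now, so the union offers 137.9115, keeping 162.0885.
Round 1 (the firm proposes): the union can get 162.0885 next round, worth 0.45 × 162.0885 = 72.939825 now. The firm offers 72.939825 and keeps 300 − 72.939825 = 227.060175.

72.94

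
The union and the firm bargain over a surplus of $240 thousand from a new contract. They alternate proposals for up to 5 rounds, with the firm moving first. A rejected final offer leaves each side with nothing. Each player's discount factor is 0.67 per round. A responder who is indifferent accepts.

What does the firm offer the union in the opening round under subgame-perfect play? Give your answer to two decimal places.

76.88

Round 5 (the firm proposes): the union will accept anything ≥ 0, so the firm offers 0 and keeps 240.
Round 4 (the union proposes): the firm can get 240 next round, worth 0.67 × 240 = 160.8 now, so the union offers 160.8, keeping 79.2.
Round 3 (the firm proposes): the union can get 79.2 next round, worth 0.67 × 79.2 = 53.064 now. The firm offers 53.064 and keeps 240 − 53.064 = 186.936.
Round 2 (the union proposes): the firm can get 186.936 next round, worth 0.67 × 186.936 = 125.24712 now, so the union offers 125.24712, keeping 114.75288.
Round 1 (the firm proposes): the union can get 114.75288 next round, worth 0.67 × 114.75288 = 76.8844296 now, so the firm offers 76.8844296, keeping 163.1155704.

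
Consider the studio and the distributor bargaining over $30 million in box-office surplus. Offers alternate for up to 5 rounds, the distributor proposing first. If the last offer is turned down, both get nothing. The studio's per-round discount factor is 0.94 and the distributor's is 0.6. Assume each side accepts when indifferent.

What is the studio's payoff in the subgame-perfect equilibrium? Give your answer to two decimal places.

17.64

Solve by backward induction from round 5.
Round 5 (the distributor proposes): rejection yields 0 for the studio; the distributor offers 0 and keeps 30.
Round 4 (the studio proposes): the distributor can get 30 next round, worth 0.6 × 30 = 18 now; the studio offers that and keeps 12.
Round 3 (the distributor proposes): the studio can get 12 next round, worth 0.94 × 12 = 11.28 now, so the distributor offers 11.28, keeping 18.72.
Round 2 (the studio proposes): the distributor can get 18.72 next round, worth 0.6 × 18.72 = 11.232 now. The studio offers 11.232 and keeps 30 − 11.232 = 18.768.
Round 1 (the distributor proposes): the studio can get 18.768 next round, worth 0.94 × 18.768 = 17.64192 now. The distributor offers 17.64192 and keeps 30 − 17.64192 = 12.35808.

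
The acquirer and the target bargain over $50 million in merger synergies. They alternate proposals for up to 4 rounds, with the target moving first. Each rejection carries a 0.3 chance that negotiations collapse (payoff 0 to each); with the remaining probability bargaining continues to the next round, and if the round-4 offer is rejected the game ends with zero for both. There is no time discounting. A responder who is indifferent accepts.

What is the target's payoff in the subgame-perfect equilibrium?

Round 4 (the acquirer proposes): the target will accept anything ≥ 0, so the acquirer offers 0 and keeps 50.
Round 3 (the target proposes): rejecting gives the acquirer an expected 0.7 × 50 = 35; the target offers that and keeps 15.
Round 2 (the acquirer proposes): rejecting gives the target an expected 0.7 × 15 = 10.5. The acquirer offers 10.5 and keeps 50 − 10.5 = 39.5.
Round 1 (the target proposes): rejecting gives the acquirer an expected 0.7 × 39.5 = 27.65, so the target offers 27.65, keeping 22.35.

22.35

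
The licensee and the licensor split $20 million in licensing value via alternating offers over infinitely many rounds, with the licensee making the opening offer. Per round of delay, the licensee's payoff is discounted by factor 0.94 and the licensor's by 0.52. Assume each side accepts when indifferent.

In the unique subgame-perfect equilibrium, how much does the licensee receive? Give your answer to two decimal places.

Let x be the licensee's share when the licensee proposes and y be the licensor's share when the licensor proposes.
The licensor accepts iff offered ≥ 0.52·y, so x = 20 − 0.52y. Symmetrically y = 20 − 0.94x.
Substituting: x = 20 − 0.52(20 − 0.94x), giving x(1 − 0.94·0.52) = 20(1 − 0.52).
So x = 20 × 0.48 / 0.5112 ≈ 18.7793, and the licensor receives 20 − x ≈ 1.2207.

18.78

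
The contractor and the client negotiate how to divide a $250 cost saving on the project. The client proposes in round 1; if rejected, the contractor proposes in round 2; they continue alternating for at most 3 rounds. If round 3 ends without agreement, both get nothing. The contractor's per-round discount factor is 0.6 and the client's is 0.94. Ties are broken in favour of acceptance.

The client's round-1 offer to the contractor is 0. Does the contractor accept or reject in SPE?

Reject

Round 3 (the client proposes): rejection yields 0 for the contractor; the client offers 0 and keeps 250.
Round 2 (the contractor proposes): the client can get 250 next round, worth 0.94 × 250 = 235 now, so the contractor offers 235, keeping 15.
So by rejecting in round 1, the contractor gets 15 next round, worth 0.6 × 15 = 9 now.
Offer 0 < 9, so the contractor rejects.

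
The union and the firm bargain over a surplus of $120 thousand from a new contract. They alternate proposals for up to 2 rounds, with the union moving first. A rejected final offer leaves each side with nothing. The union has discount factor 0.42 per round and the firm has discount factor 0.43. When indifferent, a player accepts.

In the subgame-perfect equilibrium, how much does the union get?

Round 2 (the firm proposes): the union will accept anything ≥ 0, so the firm offers 0 and keeps 120.
Round 1 (the union proposes): the firm can get 120 next round, worth 0.43 × 120 = 51.6 now, so the union offers 51.6, keeping 68.4.

68.4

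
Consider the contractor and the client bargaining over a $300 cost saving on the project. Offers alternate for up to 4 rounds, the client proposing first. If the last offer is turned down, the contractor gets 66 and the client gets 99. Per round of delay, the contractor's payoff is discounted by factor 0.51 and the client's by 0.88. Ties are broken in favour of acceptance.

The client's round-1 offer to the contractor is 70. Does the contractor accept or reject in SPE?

Round 4 (the contractor proposes): the client gets 99 if talks fail, so the contractor offers 99 and keeps 201.
Round 3 (the client proposes): the contractor can get 201 next round, worth 0.51 × 201 = 102.51 now, so the client offers 102.51, keeping 197.49.
Round 2 (the contractor proposes): the client can get 197.49 next round, worth 0.88 × 197.49 = 173.7912 now; the contractor offers that and keeps 126.2088.
So by rejecting in round 1, the contractor gets 126.2088 next round, worth 0.51 × 126.2088 = 64.366488 now.
Offer 70 ≥ 64.366488, so the contractor accepts.

Accept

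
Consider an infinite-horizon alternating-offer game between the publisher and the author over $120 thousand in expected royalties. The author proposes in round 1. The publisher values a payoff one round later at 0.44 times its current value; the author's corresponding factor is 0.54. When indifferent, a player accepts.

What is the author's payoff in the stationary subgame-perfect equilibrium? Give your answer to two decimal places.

In a stationary SPE each proposer offers the other exactly their discounted continuation value.
If the author keeps x when proposing and the publisher keeps y when proposing, then x = 120 − 0.44y and y = 120 − 0.54x.
Solving: x = 120(1 − 0.44) / (1 − 0.54·0.44) = 67.2 / 0.7624 ≈ 88.1427.
The publisher gets 120 − 88.1427 ≈ 31.8573.

88.14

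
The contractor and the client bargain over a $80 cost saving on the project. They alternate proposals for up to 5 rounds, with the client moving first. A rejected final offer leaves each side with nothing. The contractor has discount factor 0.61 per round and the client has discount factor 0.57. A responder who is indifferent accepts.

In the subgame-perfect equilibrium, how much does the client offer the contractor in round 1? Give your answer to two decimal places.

Work backward from the last round.
Round 5 (the client proposes): rejection yields 0 for the contractor; the client offers 0 and keeps 80.
Round 4 (the contractor proposes): the client can get 80 next round, worth 0.57 × 80 = 45.6 now, so the contractor offers 45.6, keeping 34.4.
Round 3 (the client proposes): the contractor can get 34.4 next round, worth 0.61 × 34.4 = 20.984 now, so the client offers 20.984, keeping 59.016.
Round 2 (the contractor proposes): the client can get 59.016 next round, worth 0.57 × 59.016 = 33.63912 now. The contractor offers 33.63912 and keeps 80 − 33.63912 = 46.36088.
Round 1 (the client proposes): the contractor can get 46.36088 next round, worth 0.61 × 46.36088 = 28.2801368 now, so the client offers 28.2801368, keeping 51.7198632.

28.28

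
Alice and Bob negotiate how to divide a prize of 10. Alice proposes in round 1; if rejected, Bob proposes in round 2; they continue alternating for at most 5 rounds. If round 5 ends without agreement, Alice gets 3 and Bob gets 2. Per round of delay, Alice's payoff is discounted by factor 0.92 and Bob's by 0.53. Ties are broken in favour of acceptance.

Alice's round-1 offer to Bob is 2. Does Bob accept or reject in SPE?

Accept

Round 5 (Alice proposes): Bob gets 2 if talks fail, so Alice offers 2 and keeps 8.
Round 4 (Bob proposes): Alice can get 8 next round, worth 0.92 × 8 = 7.36 now. Bob offers 7.36 and keeps 10 − 7.36 = 2.64.
Round 3 (Alice proposes): Bob can get 2.64 next round, worth 0.53 × 2.64 = 1.3992 now. Alice offers 1.3992 and keeps 10 − 1.3992 = 8.6008.
Round 2 (Bob proposes): Alice can get 8.6008 next round, worth 0.92 × 8.6008 = 7.912736 now; Bob offers that and keeps 2.087264.
So by rejecting in round 1, Bob gets 2.087264 next round, worth 0.53 × 2.087264 = 1.10624992 now.
Offer 2 ≥ 1.10624992, so Bob accepts.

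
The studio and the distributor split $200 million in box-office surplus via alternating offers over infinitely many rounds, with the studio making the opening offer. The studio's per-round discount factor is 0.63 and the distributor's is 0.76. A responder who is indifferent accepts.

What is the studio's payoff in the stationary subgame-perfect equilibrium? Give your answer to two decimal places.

When the studio proposes, the distributor accepts any offer worth at least 0.76 times what the distributor would get by proposing next round; and vice versa.
This gives x = 200 − 0.76y and y = 200 − 0.63x, where x and y are each side's share when it proposes.
Hence (1 − 0.76·0.63)x = 200(1 − 0.76), i.e. 0.5212·x = 48.
x ≈ 92.0952; the distributor's share is 200 − x ≈ 107.9048.

92.10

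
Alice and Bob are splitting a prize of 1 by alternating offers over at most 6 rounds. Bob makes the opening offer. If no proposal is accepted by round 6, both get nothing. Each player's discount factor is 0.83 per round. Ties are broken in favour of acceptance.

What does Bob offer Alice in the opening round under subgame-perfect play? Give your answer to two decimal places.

0.63

Round 6 (Alice proposes): rejection yields 0 for Bob; Alice offers 0 and keeps 1.
Round 5 (Bob proposes): Alice can get 1 next round, worth 0.83 × 1 = 0.83 now. Bob offers 0.83 and keeps 1 − 0.83 = 0.17.
Round 4 (Alice proposes): Bob can get 0.17 next round, worth 0.83 × 0.17 = 0.1411 now, so Alice offers 0.1411, keeping 0.8589.
Round 3 (Bob proposes): Alice can get 0.8589 next round, worth 0.83 × 0.8589 = 0.712887 now, so Bob offers 0.712887, keeping 0.287113.
Round 2 (Alice proposes): Bob can get 0.287113 next round, worth 0.83 × 0.287113 = 0.23830379 now; Alice offers that and keeps 0.76169621.
Round 1 (Bob proposes): Alice can get 0.76169621 next round, worth 0.83 × 0.76169621 = 0.6322078543 now. Bob offers 0.6322078543 and keeps 1 − 0.6322078543 = 0.3677921457.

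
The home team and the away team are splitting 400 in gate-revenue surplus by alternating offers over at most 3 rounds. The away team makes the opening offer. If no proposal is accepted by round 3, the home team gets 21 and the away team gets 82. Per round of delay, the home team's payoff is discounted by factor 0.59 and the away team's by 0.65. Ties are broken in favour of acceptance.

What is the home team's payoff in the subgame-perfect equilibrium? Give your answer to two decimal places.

By backward induction:
Round 3 (the away team proposes): the home team gets 21 if talks fail, so the away team offers 21 and keeps 379.
Round 2 (the home team proposes): the away team can get 379 next round, worth 0.65 × 379 = 246.35 now. The home team offers 246.35 and keeps 400 − 246.35 = 153.65.
Round 1 (the away team proposes): the home team can get 153.65 next round, worth 0.59 × 153.65 = 90.6535 now; the away team offers that and keeps 309.3465.

90.65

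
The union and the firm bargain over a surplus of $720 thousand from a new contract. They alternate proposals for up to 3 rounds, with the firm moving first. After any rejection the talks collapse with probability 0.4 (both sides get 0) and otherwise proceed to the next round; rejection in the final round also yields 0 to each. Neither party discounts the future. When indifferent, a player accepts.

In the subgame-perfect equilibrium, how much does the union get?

172.8

By backward induction:
Round 3 (the firm proposes): rejection yields 0 for the union; the firm offers 0 and keeps 720.
Round 2 (the union proposes): rejecting gives the firm an expected 0.6 × 720 = 432. The union offers 432 and keeps 720 − 432 = 288.
Round 1 (the firm proposes): rejecting gives the union an expected 0.6 × 288 = 172.8. The firm offers 172.8 and keeps 720 − 172.8 = 547.2.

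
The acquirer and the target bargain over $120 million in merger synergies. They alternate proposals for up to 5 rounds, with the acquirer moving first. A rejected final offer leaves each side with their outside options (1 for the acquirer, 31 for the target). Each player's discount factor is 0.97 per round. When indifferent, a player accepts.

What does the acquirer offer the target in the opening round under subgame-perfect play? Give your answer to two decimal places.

34.22

Round 5 (the acquirer proposes): the target gets 31 if talks fail, so the acquirer offers 31 and keeps 89.
Round 4 (the target proposes): the acquirer can get 89 next round, worth 0.97 × 89 = 86.33 now. The target offers 86.33 and keeps 120 − 86.33 = 33.67.
Round 3 (the acquirer proposes): the target can get 33.67 next round, worth 0.97 × 33.67 = 32.6599 now; the acquirer offers that and keeps 87.3401.
Round 2 (the target proposes): the acquirer can get 87.3401 next round, worth 0.97 × 87.3401 = 84.719897 now, so the target offers 84.719897, keeping 35.280103.
Round 1 (the acquirer proposes): the target can get 35.280103 next round, worth 0.97 × 35.280103 = 34.22169991 now, so the acquirer offers 34.22169991, keeping 85.77830009.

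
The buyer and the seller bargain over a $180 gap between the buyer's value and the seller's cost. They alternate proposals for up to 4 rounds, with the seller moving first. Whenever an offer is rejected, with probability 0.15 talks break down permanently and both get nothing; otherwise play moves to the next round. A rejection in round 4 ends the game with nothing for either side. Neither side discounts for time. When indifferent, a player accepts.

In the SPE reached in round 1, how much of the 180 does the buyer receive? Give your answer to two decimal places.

Round 4 (the buyer proposes): rejection yields 0 for the seller; the buyer offers 0 and keeps 180.
Round 3 (the seller proposes): rejecting gives the buyer an expected 0.85 × 180 = 153. The seller offers 153 and keeps 180 − 153 = 27.
Round 2 (the buyer proposes): rejecting gives the seller an expected 0.85 × 27 = 22.95; the buyer offers that and keeps 157.05.
Round 1 (the seller proposes): rejecting gives the buyer an expected 0.85 × 157.05 = 133.4925, so the seller offers 133.4925, keeping 46.5075.

133.49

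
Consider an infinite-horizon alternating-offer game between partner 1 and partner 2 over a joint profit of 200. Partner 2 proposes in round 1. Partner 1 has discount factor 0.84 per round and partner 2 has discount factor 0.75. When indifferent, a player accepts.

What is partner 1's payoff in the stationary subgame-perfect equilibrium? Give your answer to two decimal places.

113.51

When partner 2 proposes, partner 1 accepts any offer worth at least 0.84 times what partner 1 would get by proposing next round; and vice versa.
This gives x = 200 − 0.84y and y = 200 − 0.75x, where x and y are each side's share when it proposes.
Hence (1 − 0.84·0.75)x = 200(1 − 0.84), i.e. 0.37·x = 32.
x ≈ 86.4865; partner 1's share is 200 − x ≈ 113.5135.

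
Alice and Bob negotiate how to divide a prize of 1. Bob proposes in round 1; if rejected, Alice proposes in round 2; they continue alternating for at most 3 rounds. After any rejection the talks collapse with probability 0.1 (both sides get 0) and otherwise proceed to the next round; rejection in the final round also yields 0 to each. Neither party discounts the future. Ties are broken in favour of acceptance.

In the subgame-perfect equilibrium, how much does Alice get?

0.09

Round 3 (Bob proposes): rejection yields 0 for Alice; Bob offers 0 and keeps 1.
Round 2 (Alice proposes): rejecting gives Bob an expected 0.9 × 1 = 0.9; Alice offers that and keeps 0.1.
Round 1 (Bob proposes): rejecting gives Alice an expected 0.9 × 0.1 = 0.09, so Bob offers 0.09, keeping 0.91.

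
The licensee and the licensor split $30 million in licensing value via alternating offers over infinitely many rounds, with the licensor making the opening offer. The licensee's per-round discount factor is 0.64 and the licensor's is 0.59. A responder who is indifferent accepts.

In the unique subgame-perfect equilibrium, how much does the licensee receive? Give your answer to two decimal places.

Let x be the licensor's share when the licensor proposes and y be the licensee's share when the licensee proposes.
The licensee accepts iff offered ≥ 0.64·y, so x = 30 − 0.64y. Symmetrically y = 30 − 0.59x.
Substituting: x = 30 − 0.64(30 − 0.59x), giving x(1 − 0.59·0.64) = 30(1 − 0.64).
So x = 30 × 0.36 / 0.6224 ≈ 17.3522, and the licensee receives 30 − x ≈ 12.6478.

12.65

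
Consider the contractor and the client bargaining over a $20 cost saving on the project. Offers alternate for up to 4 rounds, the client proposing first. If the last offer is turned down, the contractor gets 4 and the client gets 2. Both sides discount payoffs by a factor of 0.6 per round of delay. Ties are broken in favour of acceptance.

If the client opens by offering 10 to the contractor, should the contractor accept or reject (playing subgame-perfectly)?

Round 4 (the contractor proposes): the client gets 2 if talks fail, so the contractor offers 2 and keeps 18.
Round 3 (the client proposes): the contractor can get 18 next round, worth 0.6 × 18 = 10.8 now. The client offers 10.8 and keeps 20 − 10.8 = 9.2.
Round 2 (the contractor proposes): the client can get 9.2 next round, worth 0.6 × 9.2 = 5.52 now, so the contractor offers 5.52, keeping 14.48.
So by rejecting in round 1, the contractor gets 14.48 next round, worth 0.6 × 14.48 = 8.688 now.
Offer 10 ≥ 8.688, so the contractor accepts.

Accept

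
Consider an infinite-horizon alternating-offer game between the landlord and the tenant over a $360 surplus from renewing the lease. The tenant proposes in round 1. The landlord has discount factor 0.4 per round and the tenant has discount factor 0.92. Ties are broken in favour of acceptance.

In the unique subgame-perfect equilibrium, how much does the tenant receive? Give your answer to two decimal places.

341.77

In a stationary SPE each proposer offers the other exactly their discounted continuation value.
If the tenant keeps x when proposing and the landlord keeps y when proposing, then x = 360 − 0.4y and y = 360 − 0.92x.
Solving: x = 360(1 − 0.4) / (1 − 0.92·0.4) = 216 / 0.632 ≈ 341.7722.
The landlord gets 360 − 341.7722 ≈ 18.2278.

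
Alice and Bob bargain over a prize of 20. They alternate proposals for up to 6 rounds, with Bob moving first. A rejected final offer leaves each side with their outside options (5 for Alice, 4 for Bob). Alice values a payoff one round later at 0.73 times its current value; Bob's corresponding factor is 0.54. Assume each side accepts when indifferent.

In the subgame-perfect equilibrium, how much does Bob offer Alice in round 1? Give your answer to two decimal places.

Round 6 (Alice proposes): Bob gets 4 if talks fail, so Alice offers 4 and keeps 16.
Round 5 (Bob proposes): Alice can get 16 next round, worth 0.73 × 16 = 11.68 now, so Bob offers 11.68, keeping 8.32.
Round 4 (Alice proposes): Bob can get 8.32 next round, worth 0.54 × 8.32 = 4.4928 now. Alice offers 4.4928 and keeps 20 − 4.4928 = 15.5072.
Round 3 (Bob proposes): Alice can get 15.5072 next round, worth 0.73 × 15.5072 = 11.320256 now, so Bob offers 11.320256, keeping 8.679744.
Round 2 (Alice proposes): Bob can get 8.679744 next round, worth 0.54 × 8.679744 = 4.68706176 now; Alice offers that and keeps 15.31293824.
Round 1 (Bob proposes): Alice can get 15.31293824 next round, worth 0.73 × 15.31293824 = 11.1784449152 now. Bob offers 11.1784449152 and keeps 20 − 11.1784449152 = 8.8215550848.

11.18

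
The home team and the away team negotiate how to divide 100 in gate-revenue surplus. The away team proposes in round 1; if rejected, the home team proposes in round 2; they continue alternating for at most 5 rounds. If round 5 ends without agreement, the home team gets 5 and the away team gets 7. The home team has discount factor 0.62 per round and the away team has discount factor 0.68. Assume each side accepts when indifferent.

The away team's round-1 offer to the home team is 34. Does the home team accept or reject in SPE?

Round 5 (the away team proposes): the home team gets 5 if talks fail, so the away team offers 5 and keeps 95.
Round 4 (the home team proposes): the away team can get 95 next round, worth 0.68 × 95 = 64.6 now. The home team offers 64.6 and keeps 100 − 64.6 = 35.4.
Round 3 (the away team proposes): the home team can get 35.4 next round, worth 0.62 × 35.4 = 21.948 now. The away team offers 21.948 and keeps 100 − 21.948 = 78.052.
Round 2 (the home team proposes): the away team can get 78.052 next round, worth 0.68 × 78.052 = 53.07536 now, so the home team offers 53.07536, keeping 46.92464.
So by rejecting in round 1, the home team gets 46.92464 next round, worth 0.62 × 46.92464 = 29.0932768 now.
Offer 34 ≥ 29.0932768, so the home team accepts.

Accept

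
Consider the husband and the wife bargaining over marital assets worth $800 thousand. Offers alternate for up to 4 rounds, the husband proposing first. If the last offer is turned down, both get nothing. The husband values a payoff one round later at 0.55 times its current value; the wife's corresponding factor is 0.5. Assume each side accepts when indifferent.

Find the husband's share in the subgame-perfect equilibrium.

510

Round 4 (the wife proposes): the husband will accept anything ≥ 0, so the wife offers 0 and keeps 800.
Round 3 (the husband proposes): the wife can get 800 next round, worth 0.5 × 800 = 400 now, so the husband offers 400, keeping 400.
Round 2 (the wife proposes): the husband can get 400 next round, worth 0.55 × 400 = 220 now; the wife offers that and keeps 580.
Round 1 (the husband proposes): the wife can get 580 next round, worth 0.5 × 580 = 290 now. The husband offers 290 and keeps 800 − 290 = 510.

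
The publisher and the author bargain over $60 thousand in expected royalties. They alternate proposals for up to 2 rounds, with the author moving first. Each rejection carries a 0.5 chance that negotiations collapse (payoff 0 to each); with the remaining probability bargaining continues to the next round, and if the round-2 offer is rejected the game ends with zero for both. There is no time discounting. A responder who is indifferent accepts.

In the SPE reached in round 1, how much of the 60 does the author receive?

30

By backward induction:
Round 2 (the publisher proposes): the author will accept anything ≥ 0, so the publisher offers 0 and keeps 60.
Round 1 (the author proposes): rejecting gives the publisher an expected 0.5 × 60 = 30, so the author offers 30, keeping 30.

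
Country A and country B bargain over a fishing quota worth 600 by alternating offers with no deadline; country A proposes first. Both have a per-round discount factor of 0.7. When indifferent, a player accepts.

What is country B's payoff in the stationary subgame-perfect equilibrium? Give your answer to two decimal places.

247.06

When country A proposes, country B accepts any offer worth at least 0.7 times what country B would get by proposing next round; and vice versa.
This gives x = 600 − 0.7y and y = 600 − 0.7x, where x and y are each side's share when it proposes.
Hence (1 − 0.7·0.7)x = 600(1 − 0.7), i.e. 0.51·x = 180.
x ≈ 352.9412; country B's share is 600 − x ≈ 247.0588.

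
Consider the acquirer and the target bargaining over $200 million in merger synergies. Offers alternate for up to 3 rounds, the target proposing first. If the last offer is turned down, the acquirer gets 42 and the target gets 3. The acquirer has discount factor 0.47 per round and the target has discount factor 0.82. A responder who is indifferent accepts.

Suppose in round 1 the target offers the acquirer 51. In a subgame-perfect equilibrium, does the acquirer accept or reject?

Work out the acquirer's continuation value if the offer is rejected.
Round 3 (the target proposes): the acquirer gets 42 if talks fail, so the target offers 42 and keeps 158.
Round 2 (the acquirer proposes): the target can get 158 next round, worth 0.82 × 158 = 129.56 now; the acquirer offers that and keeps 70.44.
So by rejecting in round 1, the acquirer gets 70.44 next round, worth 0.47 × 70.44 = 33.1068 now.
Offer 51 ≥ 33.1068, so the acquirer accepts.

Accept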